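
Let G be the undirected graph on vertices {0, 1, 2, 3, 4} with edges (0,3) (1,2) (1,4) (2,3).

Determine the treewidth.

A width-1 tree decomposition is:
Bags: B1 = {1, 4}  B2 = {1, 2}  B3 = {2, 3}  B4 = {0, 3}
Tree: B1–B2, B2–B3, B3–B4
Every bag has size at most 2, so the width is 2 − 1 = 1 and tw(G) ≤ 1. Since G has at least one edge (e.g. 4–1), it is not an edgeless graph, so tw(G) ≥ 1. Combining the bounds, tw(G) = 1.

1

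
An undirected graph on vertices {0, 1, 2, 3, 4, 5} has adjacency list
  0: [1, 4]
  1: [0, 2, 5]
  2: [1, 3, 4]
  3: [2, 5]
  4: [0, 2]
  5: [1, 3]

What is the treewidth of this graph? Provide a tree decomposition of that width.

Treewidth 2.
One optimal decomposition is:
Bags: B1 = {0, 1, 4}  B2 = {1, 2, 4}  B3 = {1, 2, 5}  B4 = {2, 3, 5}
Tree: B1–B2, B2–B3, B3–B4

The largest bag has 3 vertices, giving width 2; this decomposition certifies tw(G) ≤ 2. Since 0–4–2–1–0 is a cycle in G, G is not acyclic. Forests are exactly the graphs of treewidth ≤ 1, so tw(G) ≥ 2. The upper and lower bounds meet at 2, so that is the treewidth.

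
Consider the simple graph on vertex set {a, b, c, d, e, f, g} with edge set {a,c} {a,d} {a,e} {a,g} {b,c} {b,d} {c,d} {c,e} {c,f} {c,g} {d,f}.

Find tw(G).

2

A width-2 tree decomposition is:
Bags: B1 = {a, c, g}  B2 = {a, c, d}  B3 = {c, d, f}  B4 = {b, c, d}  B5 = {a, c, e}
Tree: B1–B2, B2–B3, B3–B4, B2–B5
Every bag has size at most 3, so the width is 3 − 1 = 2 and tw(G) ≤ 2. On the other hand G contains the 3-clique {c, d, f}. A clique must lie in a single bag of any decomposition, so no decomposition can have width below 2. The upper and lower bounds meet at 2, so that is the treewidth.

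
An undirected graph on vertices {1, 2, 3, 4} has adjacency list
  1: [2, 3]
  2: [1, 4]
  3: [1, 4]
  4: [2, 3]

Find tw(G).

A width-2 tree decomposition is:
Bags: B1 = {1, 2, 4}  B2 = {1, 3, 4}
Tree: B1–B2
Every bag has size at most 3, so the width is 3 − 1 = 2 and tw(G) ≤ 2. For the lower bound, G contains the cycle 4–2–1–3–4, so G is not a forest; only forests have treewidth ≤ 1, hence tw(G) ≥ 2. Combining the bounds, tw(G) = 2.

2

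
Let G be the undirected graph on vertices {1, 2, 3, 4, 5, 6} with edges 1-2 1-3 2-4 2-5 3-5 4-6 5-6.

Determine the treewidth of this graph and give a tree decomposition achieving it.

Each bag holds 3 vertices, so the decomposition has width 2, which upper-bounds the treewidth. The edges 3–1–2–5–3 form a cycle, so G is not a tree and its treewidth is at least 2. The upper and lower bounds meet at 2, so that is the treewidth.

Treewidth 2.
One optimal decomposition is:
Bags: B1 = {1, 3, 5}  B2 = {1, 2, 5}  B3 = {2, 5, 6}  B4 = {2, 4, 6}
Tree: B1–B2, B2–B3, B3–B4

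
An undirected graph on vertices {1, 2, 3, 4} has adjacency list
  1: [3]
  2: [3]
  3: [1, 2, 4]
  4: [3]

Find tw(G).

1

A width-1 tree decomposition is:
Bags: B1 = {3, 4}  B2 = {1, 3}  B3 = {2, 3}
Tree: B1–B2, B2–B3
The largest bag has 2 vertices, giving width 1; this decomposition certifies tw(G) ≤ 1. Since G has at least one edge (e.g. 3–4), it is not an edgeless graph, so tw(G) ≥ 1. Combining the bounds, tw(G) = 1.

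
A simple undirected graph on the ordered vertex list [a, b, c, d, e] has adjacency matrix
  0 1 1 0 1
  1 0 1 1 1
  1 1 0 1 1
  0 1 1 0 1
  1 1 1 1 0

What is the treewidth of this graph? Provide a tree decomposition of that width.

Treewidth 3.
Bags: B1 = {b, c, d, e}  B2 = {a, b, c, e}
Tree: B1–B2

The largest bag has 4 vertices, giving width 3; this decomposition certifies tw(G) ≤ 3. For the lower bound, the 4 vertices {b, c, d, e} are pairwise adjacent, and any tree decomposition puts a clique entirely inside one bag — forcing width ≥ 3. Therefore the treewidth is 3.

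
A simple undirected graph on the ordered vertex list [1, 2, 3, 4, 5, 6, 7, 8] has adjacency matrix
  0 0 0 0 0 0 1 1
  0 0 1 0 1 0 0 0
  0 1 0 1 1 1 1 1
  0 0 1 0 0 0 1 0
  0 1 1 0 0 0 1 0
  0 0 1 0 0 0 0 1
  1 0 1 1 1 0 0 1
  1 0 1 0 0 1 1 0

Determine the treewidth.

2

A width-2 tree decomposition is:
Bags: B1 = {3, 7, 8}  B2 = {3, 5, 7}  B3 = {3, 6, 8}  B4 = {3, 4, 7}  B5 = {2, 3, 5}  B6 = {1, 7, 8}
Tree: B1–B2, B1–B3, B1–B4, B2–B5, B1–B6
Every bag has size at most 3, so the width is 3 − 1 = 2 and tw(G) ≤ 2. Conversely, {1, 7, 8} is a clique of size 3, and the vertices of any clique must share a bag in every tree decomposition; so some bag has ≥ 3 vertices and tw(G) ≥ 2. The upper and lower bounds meet at 2, so that is the treewidth.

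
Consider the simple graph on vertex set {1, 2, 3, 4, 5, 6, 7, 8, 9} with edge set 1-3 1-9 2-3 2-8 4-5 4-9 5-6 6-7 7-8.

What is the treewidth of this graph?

2

A width-2 tree decomposition is:
Bags: B1 = {4, 5, 9}  B2 = {5, 6, 9}  B3 = {6, 7, 9}  B4 = {7, 8, 9}  B5 = {2, 8, 9}  B6 = {2, 3, 9}  B7 = {1, 3, 9}
Tree: B1–B2, B2–B3, B3–B4, B4–B5, B5–B6, B6–B7
Each bag holds 3 vertices, so the decomposition has width 2, which upper-bounds the treewidth. The edges 9–4–5–6–7–8–2–3–1–9 form a cycle, so G is not a tree and its treewidth is at least 2. The upper and lower bounds meet at 2, so that is the treewidth.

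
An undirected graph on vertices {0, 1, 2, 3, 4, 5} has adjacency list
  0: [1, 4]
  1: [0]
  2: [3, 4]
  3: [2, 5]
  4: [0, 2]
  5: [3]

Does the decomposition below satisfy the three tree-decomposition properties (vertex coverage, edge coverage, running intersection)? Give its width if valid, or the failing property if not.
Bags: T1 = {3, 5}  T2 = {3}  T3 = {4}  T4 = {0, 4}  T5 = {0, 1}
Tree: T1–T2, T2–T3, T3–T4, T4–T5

No — vertex 2 appears in no bag.

A tree decomposition must satisfy three properties: every vertex lies in some bag; for every edge, both endpoints lie together in some bag; and for every vertex, the bags containing it form a connected subtree. Here vertex 2 appears in no bag, so the decomposition is invalid.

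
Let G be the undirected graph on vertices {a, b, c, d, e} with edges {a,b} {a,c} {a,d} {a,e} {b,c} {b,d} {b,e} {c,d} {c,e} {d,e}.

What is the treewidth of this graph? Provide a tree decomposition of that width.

With just one bag of size 5, the width is 5 − 1 = 4, so tw(G) ≤ 4. Conversely, {a, b, c, d, e} is a clique of size 5, and the vertices of any clique must share a bag in every tree decomposition; so some bag has ≥ 5 vertices and tw(G) ≥ 4. Hence tw(G) = 4 exactly.

Treewidth 4.
One optimal decomposition is:
Bags: B1 = {a, b, c, d, e}
Tree: (single bag)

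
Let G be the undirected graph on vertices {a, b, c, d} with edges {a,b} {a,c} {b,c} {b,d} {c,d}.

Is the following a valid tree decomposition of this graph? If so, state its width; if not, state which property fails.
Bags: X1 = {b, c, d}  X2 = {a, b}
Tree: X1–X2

A tree decomposition must satisfy three properties: every vertex lies in some bag; for every edge, both endpoints lie together in some bag; and for every vertex, the bags containing it form a connected subtree. Here edge (c,a) lies in no bag, so the decomposition is invalid.

No — edge (c,a) lies in no bag.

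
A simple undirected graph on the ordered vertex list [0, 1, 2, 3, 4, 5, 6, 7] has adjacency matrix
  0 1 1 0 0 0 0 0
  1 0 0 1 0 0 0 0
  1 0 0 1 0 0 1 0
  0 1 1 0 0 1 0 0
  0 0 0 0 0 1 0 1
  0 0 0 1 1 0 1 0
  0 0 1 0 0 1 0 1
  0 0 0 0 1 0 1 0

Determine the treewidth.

A width-2 tree decomposition is:
Bags: B1 = {4, 6, 7}  B2 = {4, 5, 6}  B3 = {2, 5, 6}  B4 = {2, 3, 5}  B5 = {0, 2, 3}  B6 = {0, 1, 3}
Tree: B1–B2, B2–B3, B3–B4, B4–B5, B5–B6
Every bag has size at most 3, so the width is 3 − 1 = 2 and tw(G) ≤ 2. Since 7–4–5–6–7 is a cycle in G, G is not acyclic. Forests are exactly the graphs of treewidth ≤ 1, so tw(G) ≥ 2. Therefore the treewidth is 2.

2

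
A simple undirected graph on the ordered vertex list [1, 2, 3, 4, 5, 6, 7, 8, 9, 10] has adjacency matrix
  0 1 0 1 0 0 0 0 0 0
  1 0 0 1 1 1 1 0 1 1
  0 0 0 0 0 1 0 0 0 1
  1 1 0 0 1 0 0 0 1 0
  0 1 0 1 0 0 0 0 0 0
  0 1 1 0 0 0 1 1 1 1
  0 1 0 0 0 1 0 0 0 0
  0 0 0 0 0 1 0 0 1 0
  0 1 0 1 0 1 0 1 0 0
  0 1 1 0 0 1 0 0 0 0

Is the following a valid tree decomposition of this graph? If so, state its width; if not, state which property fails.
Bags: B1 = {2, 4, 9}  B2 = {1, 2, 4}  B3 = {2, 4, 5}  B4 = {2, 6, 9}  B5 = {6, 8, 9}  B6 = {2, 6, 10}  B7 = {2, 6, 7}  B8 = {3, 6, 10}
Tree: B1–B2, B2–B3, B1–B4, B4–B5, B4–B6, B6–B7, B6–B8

Yes; width 2.

Vertex coverage: the bags together contain {1, 2, 3, 4, 5, 6, 7, 8, 9, 10}, the full vertex set. Edge coverage: each edge of G has both endpoints in at least one bag. Running intersection: for every vertex, the bags containing it form a connected subtree. All three properties hold, so this is a valid tree decomposition of width max|bag| − 1 = 2, and hence tw(G) ≤ 2.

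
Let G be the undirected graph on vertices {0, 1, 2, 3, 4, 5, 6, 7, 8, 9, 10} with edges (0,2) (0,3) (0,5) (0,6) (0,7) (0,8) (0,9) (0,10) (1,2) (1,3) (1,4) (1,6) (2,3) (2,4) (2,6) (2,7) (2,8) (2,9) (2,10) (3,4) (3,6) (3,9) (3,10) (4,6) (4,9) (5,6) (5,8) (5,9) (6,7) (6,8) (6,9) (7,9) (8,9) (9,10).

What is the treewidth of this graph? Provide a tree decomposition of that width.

Each bag holds 5 vertices, so the decomposition has width 4, which upper-bounds the treewidth. Conversely, {0, 2, 3, 9, 10} is a clique of size 5, and the vertices of any clique must share a bag in every tree decomposition; so some bag has ≥ 5 vertices and tw(G) ≥ 4. Hence tw(G) = 4 exactly.

Treewidth 4.
One such decomposition:
Bags: B1 = {2, 3, 4, 6, 9}  B2 = {0, 2, 3, 6, 9}  B3 = {0, 2, 6, 8, 9}  B4 = {0, 2, 6, 7, 9}  B5 = {0, 5, 6, 8, 9}  B6 = {0, 2, 3, 9, 10}  B7 = {1, 2, 3, 4, 6}
Tree: B1–B2, B2–B3, B3–B4, B3–B5, B2–B6, B1–B7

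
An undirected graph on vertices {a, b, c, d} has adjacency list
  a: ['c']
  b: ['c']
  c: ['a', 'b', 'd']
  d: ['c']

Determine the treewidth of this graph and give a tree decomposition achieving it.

Treewidth 1.
One optimal decomposition is:
Bags: B1 = {a, c}  B2 = {c, d}  B3 = {b, c}
Tree: B1–B2, B1–B3

Every bag has size at most 2, so the width is 2 − 1 = 1 and tw(G) ≤ 1. G has an edge, so its treewidth is at least 1. Hence tw(G) = 1 exactly.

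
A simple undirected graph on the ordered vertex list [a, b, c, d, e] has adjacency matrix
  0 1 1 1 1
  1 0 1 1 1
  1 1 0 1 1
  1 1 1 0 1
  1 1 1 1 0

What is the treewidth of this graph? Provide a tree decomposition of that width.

With just one bag of size 5, the width is 5 − 1 = 4, so tw(G) ≤ 4. For the lower bound, the 5 vertices {a, b, c, d, e} are pairwise adjacent, and any tree decomposition puts a clique entirely inside one bag — forcing width ≥ 4. Therefore the treewidth is 4.

Treewidth 4.
One such decomposition:
Bags: B1 = {a, b, c, d, e}
Tree: (single bag)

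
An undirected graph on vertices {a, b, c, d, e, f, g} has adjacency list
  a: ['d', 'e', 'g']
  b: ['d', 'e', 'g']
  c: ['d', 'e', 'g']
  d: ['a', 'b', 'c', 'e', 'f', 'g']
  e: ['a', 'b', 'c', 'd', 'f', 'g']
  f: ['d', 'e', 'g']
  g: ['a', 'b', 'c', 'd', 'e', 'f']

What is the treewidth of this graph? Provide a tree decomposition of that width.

The largest bag has 4 vertices, giving width 3; this decomposition certifies tw(G) ≤ 3. Conversely, {d, e, f, g} is a clique of size 4, and the vertices of any clique must share a bag in every tree decomposition; so some bag has ≥ 4 vertices and tw(G) ≥ 3. The upper and lower bounds meet at 3, so that is the treewidth.

Treewidth 3.
One optimal decomposition is:
Bags: B1 = {a, d, e, g}  B2 = {c, d, e, g}  B3 = {d, e, f, g}  B4 = {b, d, e, g}
Tree: B1–B2, B2–B3, B2–B4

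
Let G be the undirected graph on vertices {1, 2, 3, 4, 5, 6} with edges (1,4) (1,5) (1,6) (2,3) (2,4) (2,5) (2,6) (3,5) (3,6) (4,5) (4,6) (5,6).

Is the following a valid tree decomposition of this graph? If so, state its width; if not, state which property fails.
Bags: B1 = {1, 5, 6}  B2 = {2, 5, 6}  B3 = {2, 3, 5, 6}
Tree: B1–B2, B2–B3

No — vertex 4 appears in no bag.

A tree decomposition must satisfy three properties: every vertex lies in some bag; for every edge, both endpoints lie together in some bag; and for every vertex, the bags containing it form a connected subtree. Here vertex 4 appears in no bag, so the decomposition is invalid.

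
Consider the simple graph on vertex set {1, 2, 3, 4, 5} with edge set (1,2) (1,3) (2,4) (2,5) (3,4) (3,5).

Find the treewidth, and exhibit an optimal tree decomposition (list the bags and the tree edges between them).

Every bag has size at most 3, so the width is 3 − 1 = 2 and tw(G) ≤ 2. For the lower bound, G contains the cycle 3–4–2–5–3, so G is not a forest; only forests have treewidth ≤ 1, hence tw(G) ≥ 2. Combining the bounds, tw(G) = 2.

Treewidth 2.
One optimal decomposition is:
Bags: B1 = {2, 3, 4}  B2 = {2, 3, 5}  B3 = {1, 2, 3}
Tree: B1–B2, B2–B3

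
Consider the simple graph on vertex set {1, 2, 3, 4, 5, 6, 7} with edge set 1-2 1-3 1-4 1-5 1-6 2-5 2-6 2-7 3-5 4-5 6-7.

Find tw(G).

2

A width-2 tree decomposition is:
Bags: B1 = {1, 2, 5}  B2 = {1, 2, 6}  B3 = {1, 4, 5}  B4 = {1, 3, 5}  B5 = {2, 6, 7}
Tree: B1–B2, B1–B3, B1–B4, B2–B5
The largest bag has 3 vertices, giving width 2; this decomposition certifies tw(G) ≤ 2. On the other hand G contains the 3-clique {1, 2, 5}. A clique must lie in a single bag of any decomposition, so no decomposition can have width below 2. Combining the bounds, tw(G) = 2.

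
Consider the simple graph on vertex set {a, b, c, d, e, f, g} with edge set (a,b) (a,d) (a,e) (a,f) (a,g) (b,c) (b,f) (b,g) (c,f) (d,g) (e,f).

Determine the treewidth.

A width-2 tree decomposition is:
Bags: B1 = {a, b, g}  B2 = {a, b, f}  B3 = {a, e, f}  B4 = {a, d, g}  B5 = {b, c, f}
Tree: B1–B2, B2–B3, B1–B4, B2–B5
Each bag holds 3 vertices, so the decomposition has width 2, which upper-bounds the treewidth. Conversely, {b, c, f} is a clique of size 3, and the vertices of any clique must share a bag in every tree decomposition; so some bag has ≥ 3 vertices and tw(G) ≥ 2. Therefore the treewidth is 2.

2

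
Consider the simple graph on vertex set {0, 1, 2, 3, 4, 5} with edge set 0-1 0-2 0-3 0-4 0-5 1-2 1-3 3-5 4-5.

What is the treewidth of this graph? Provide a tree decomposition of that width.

Treewidth 2.
Bags: B1 = {0, 1, 3}  B2 = {0, 1, 2}  B3 = {0, 3, 5}  B4 = {0, 4, 5}
Tree: B1–B2, B1–B3, B3–B4

The largest bag has 3 vertices, giving width 2; this decomposition certifies tw(G) ≤ 2. On the other hand G contains the 3-clique {0, 1, 2}. A clique must lie in a single bag of any decomposition, so no decomposition can have width below 2. Combining the bounds, tw(G) = 2.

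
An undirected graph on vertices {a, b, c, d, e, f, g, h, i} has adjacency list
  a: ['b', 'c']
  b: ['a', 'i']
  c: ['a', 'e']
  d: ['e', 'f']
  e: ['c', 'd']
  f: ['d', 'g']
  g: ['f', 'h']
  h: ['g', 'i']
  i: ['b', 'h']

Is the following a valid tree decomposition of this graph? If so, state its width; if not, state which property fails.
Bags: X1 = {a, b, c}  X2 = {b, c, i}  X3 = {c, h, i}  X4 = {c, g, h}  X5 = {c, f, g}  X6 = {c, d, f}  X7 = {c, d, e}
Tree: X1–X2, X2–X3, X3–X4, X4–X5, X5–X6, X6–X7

Vertex coverage: the bags together contain {a, b, c, d, e, f, g, h, i}, the full vertex set. Edge coverage: each edge of G has both endpoints in at least one bag. Running intersection: for every vertex, the bags containing it form a connected subtree. All three properties hold, so this is a valid tree decomposition of width max|bag| − 1 = 2, and hence tw(G) ≤ 2.

Yes; width 2.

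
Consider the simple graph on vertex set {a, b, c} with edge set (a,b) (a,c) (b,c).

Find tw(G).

A width-2 tree decomposition is:
Bags: B1 = {a, b, c}
Tree: (single bag)
A single bag containing all 3 vertices is trivially a valid decomposition of width 2. For the lower bound, the 3 vertices {a, b, c} are pairwise adjacent, and any tree decomposition puts a clique entirely inside one bag — forcing width ≥ 2. Combining the bounds, tw(G) = 2.

2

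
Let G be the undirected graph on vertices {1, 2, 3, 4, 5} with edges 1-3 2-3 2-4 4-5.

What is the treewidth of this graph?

1

A width-1 tree decomposition is:
Bags: B1 = {4, 5}  B2 = {2, 4}  B3 = {2, 3}  B4 = {1, 3}
Tree: B1–B2, B2–B3, B3–B4
Every bag has size at most 2, so the width is 2 − 1 = 1 and tw(G) ≤ 1. Any graph with an edge has treewidth ≥ 1, and G has the edge 5–4. Hence tw(G) = 1 exactly.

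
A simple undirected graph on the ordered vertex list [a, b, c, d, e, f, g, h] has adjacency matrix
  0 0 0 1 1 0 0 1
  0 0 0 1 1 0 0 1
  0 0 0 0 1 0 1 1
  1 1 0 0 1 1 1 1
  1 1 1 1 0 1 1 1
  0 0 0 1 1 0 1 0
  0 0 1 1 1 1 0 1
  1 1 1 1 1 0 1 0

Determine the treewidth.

A width-3 tree decomposition is:
Bags: B1 = {c, e, g, h}  B2 = {d, e, g, h}  B3 = {b, d, e, h}  B4 = {d, e, f, g}  B5 = {a, d, e, h}
Tree: B1–B2, B2–B3, B2–B4, B2–B5
Every bag has size at most 4, so the width is 4 − 1 = 3 and tw(G) ≤ 3. For the lower bound, the 4 vertices {d, e, g, h} are pairwise adjacent, and any tree decomposition puts a clique entirely inside one bag — forcing width ≥ 3. Therefore the treewidth is 3.

3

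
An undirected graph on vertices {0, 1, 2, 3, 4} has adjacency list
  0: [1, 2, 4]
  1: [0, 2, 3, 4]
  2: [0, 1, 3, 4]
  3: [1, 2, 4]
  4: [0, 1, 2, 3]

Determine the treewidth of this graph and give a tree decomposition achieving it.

Treewidth 3.
Bags: B1 = {0, 1, 2, 4}  B2 = {1, 2, 3, 4}
Tree: B1–B2

The largest bag has 4 vertices, giving width 3; this decomposition certifies tw(G) ≤ 3. For the lower bound, the 4 vertices {0, 1, 2, 4} are pairwise adjacent, and any tree decomposition puts a clique entirely inside one bag — forcing width ≥ 3. Hence tw(G) = 3 exactly.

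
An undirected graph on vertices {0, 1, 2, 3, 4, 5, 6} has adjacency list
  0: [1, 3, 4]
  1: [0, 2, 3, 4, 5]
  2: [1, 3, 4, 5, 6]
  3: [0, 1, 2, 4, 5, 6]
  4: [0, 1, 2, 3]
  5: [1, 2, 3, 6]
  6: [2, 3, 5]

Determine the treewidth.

3

A width-3 tree decomposition is:
Bags: B1 = {1, 2, 3, 5}  B2 = {1, 2, 3, 4}  B3 = {2, 3, 5, 6}  B4 = {0, 1, 3, 4}
Tree: B1–B2, B1–B3, B2–B4
Each bag holds 4 vertices, so the decomposition has width 3, which upper-bounds the treewidth. On the other hand G contains the 4-clique {0, 1, 3, 4}. A clique must lie in a single bag of any decomposition, so no decomposition can have width below 3. Therefore the treewidth is 3.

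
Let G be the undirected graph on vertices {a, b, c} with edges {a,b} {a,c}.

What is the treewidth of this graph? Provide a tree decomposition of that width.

Treewidth 1.
Bags: B1 = {a, b}  B2 = {a, c}
Tree: B1–B2

Every bag has size at most 2, so the width is 2 − 1 = 1 and tw(G) ≤ 1. Any graph with an edge has treewidth ≥ 1, and G has the edge a–b. Therefore the treewidth is 1.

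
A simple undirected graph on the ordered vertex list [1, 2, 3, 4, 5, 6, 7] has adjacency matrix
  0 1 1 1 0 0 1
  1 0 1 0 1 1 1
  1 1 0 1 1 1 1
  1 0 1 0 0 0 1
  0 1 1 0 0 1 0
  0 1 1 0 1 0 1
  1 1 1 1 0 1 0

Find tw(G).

3

A width-3 tree decomposition is:
Bags: B1 = {1, 2, 3, 7}  B2 = {1, 3, 4, 7}  B3 = {2, 3, 6, 7}  B4 = {2, 3, 5, 6}
Tree: B1–B2, B1–B3, B3–B4
The largest bag has 4 vertices, giving width 3; this decomposition certifies tw(G) ≤ 3. Conversely, {1, 2, 3, 7} is a clique of size 4, and the vertices of any clique must share a bag in every tree decomposition; so some bag has ≥ 4 vertices and tw(G) ≥ 3. Therefore the treewidth is 3.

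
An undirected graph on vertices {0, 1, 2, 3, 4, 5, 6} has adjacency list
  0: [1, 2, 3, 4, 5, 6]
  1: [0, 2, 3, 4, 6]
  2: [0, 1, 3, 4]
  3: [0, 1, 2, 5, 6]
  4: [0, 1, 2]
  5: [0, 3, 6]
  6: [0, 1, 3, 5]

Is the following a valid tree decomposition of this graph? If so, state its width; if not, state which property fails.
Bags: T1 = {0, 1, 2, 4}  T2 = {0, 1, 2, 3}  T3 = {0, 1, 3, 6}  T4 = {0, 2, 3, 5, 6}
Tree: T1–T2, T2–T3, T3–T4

No — bags containing vertex 2 are not connected in the tree.

A tree decomposition must satisfy three properties: every vertex lies in some bag; for every edge, both endpoints lie together in some bag; and for every vertex, the bags containing it form a connected subtree. Here bags containing vertex 2 are not connected in the tree, so the decomposition is invalid.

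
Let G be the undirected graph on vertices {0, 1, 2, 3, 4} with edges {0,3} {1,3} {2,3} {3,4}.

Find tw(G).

1

A width-1 tree decomposition is:
Bags: B1 = {2, 3}  B2 = {1, 3}  B3 = {0, 3}  B4 = {3, 4}
Tree: B1–B2, B1–B3, B3–B4
Every bag has size at most 2, so the width is 2 − 1 = 1 and tw(G) ≤ 1. Since G has at least one edge (e.g. 3–2), it is not an edgeless graph, so tw(G) ≥ 1. The upper and lower bounds meet at 1, so that is the treewidth.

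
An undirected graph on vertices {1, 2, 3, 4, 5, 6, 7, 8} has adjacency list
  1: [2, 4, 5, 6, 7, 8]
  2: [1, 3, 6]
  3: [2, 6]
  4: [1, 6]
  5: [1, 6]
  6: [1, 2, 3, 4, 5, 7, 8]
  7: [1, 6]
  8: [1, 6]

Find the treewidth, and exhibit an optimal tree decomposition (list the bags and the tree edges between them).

Treewidth 2.
Bags: B1 = {1, 2, 6}  B2 = {1, 6, 7}  B3 = {1, 5, 6}  B4 = {1, 6, 8}  B5 = {2, 3, 6}  B6 = {1, 4, 6}
Tree: B1–B2, B2–B3, B3–B4, B1–B5, B2–B6

Every bag has size at most 3, so the width is 3 − 1 = 2 and tw(G) ≤ 2. Conversely, {1, 2, 6} is a clique of size 3, and the vertices of any clique must share a bag in every tree decomposition; so some bag has ≥ 3 vertices and tw(G) ≥ 2. Hence tw(G) = 2 exactly.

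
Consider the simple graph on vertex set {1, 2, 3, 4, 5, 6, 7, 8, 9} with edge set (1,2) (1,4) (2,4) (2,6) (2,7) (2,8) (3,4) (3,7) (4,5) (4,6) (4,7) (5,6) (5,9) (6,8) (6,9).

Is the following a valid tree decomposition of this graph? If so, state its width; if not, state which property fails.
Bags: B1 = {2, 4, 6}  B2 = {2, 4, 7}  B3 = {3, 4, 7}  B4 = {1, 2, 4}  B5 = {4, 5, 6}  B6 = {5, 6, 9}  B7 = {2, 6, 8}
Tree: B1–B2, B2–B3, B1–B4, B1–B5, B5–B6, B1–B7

Every vertex of G appears in some bag (union = {1, 2, 3, 4, 5, 6, 7, 8, 9}); every edge is covered by a bag; and for each vertex v the set of bags containing v is connected in the bag tree. The decomposition is therefore valid. The largest bag has 3 vertices, so the width is 2.

Yes; width 2.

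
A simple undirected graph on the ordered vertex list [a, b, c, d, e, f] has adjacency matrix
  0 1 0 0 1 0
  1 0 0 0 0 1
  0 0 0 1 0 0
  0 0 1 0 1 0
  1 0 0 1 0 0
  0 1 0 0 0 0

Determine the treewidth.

A width-1 tree decomposition is:
Bags: B1 = {b, f}  B2 = {a, b}  B3 = {a, e}  B4 = {d, e}  B5 = {c, d}
Tree: B1–B2, B2–B3, B3–B4, B4–B5
Every bag has size at most 2, so the width is 2 − 1 = 1 and tw(G) ≤ 1. Since G has at least one edge (e.g. f–b), it is not an edgeless graph, so tw(G) ≥ 1. The upper and lower bounds meet at 1, so that is the treewidth.

1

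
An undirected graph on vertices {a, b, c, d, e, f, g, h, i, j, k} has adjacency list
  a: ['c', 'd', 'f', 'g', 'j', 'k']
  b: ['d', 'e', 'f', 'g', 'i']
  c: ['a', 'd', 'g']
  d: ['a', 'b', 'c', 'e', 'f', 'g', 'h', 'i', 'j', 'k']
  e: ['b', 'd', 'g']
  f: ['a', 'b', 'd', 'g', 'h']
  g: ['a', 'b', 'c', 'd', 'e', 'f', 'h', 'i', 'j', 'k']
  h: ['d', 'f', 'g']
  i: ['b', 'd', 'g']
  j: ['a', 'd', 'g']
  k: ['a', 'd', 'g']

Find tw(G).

3

A width-3 tree decomposition is:
Bags: B1 = {b, d, f, g}  B2 = {d, f, g, h}  B3 = {a, d, f, g}  B4 = {b, d, e, g}  B5 = {b, d, g, i}  B6 = {a, d, g, k}  B7 = {a, c, d, g}  B8 = {a, d, g, j}
Tree: B1–B2, B2–B3, B1–B4, B1–B5, B3–B6, B6–B7, B7–B8
Every bag has size at most 4, so the width is 4 − 1 = 3 and tw(G) ≤ 3. On the other hand G contains the 4-clique {d, f, g, h}. A clique must lie in a single bag of any decomposition, so no decomposition can have width below 3. Combining the bounds, tw(G) = 3.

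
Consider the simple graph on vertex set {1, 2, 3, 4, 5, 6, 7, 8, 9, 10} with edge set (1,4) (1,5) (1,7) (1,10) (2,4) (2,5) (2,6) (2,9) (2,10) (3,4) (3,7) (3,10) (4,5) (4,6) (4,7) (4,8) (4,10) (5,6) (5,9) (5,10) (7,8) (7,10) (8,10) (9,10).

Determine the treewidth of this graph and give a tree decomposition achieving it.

The largest bag has 4 vertices, giving width 3; this decomposition certifies tw(G) ≤ 3. Conversely, {2, 5, 9, 10} is a clique of size 4, and the vertices of any clique must share a bag in every tree decomposition; so some bag has ≥ 4 vertices and tw(G) ≥ 3. Therefore the treewidth is 3.

Treewidth 3.
One such decomposition:
Bags: B1 = {1, 4, 5, 10}  B2 = {1, 4, 7, 10}  B3 = {3, 4, 7, 10}  B4 = {4, 7, 8, 10}  B5 = {2, 4, 5, 10}  B6 = {2, 5, 9, 10}  B7 = {2, 4, 5, 6}
Tree: B1–B2, B2–B3, B3–B4, B1–B5, B5–B6, B5–B7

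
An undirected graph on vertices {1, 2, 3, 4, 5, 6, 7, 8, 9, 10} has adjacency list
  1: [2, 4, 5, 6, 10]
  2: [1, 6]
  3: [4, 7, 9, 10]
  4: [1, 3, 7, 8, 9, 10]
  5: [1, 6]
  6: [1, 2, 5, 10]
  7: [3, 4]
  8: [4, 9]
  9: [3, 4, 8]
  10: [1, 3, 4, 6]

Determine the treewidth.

A width-2 tree decomposition is:
Bags: B1 = {1, 2, 6}  B2 = {1, 6, 10}  B3 = {1, 4, 10}  B4 = {1, 5, 6}  B5 = {3, 4, 10}  B6 = {3, 4, 7}  B7 = {3, 4, 9}  B8 = {4, 8, 9}
Tree: B1–B2, B2–B3, B1–B4, B3–B5, B5–B6, B6–B7, B7–B8
The largest bag has 3 vertices, giving width 2; this decomposition certifies tw(G) ≤ 2. Conversely, {1, 2, 6} is a clique of size 3, and the vertices of any clique must share a bag in every tree decomposition; so some bag has ≥ 3 vertices and tw(G) ≥ 2. Therefore the treewidth is 2.

2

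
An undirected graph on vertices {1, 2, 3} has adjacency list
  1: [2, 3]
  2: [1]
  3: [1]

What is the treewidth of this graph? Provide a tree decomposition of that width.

Each bag holds 2 vertices, so the decomposition has width 1, which upper-bounds the treewidth. Any graph with an edge has treewidth ≥ 1, and G has the edge 2–1. Hence tw(G) = 1 exactly.

Treewidth 1.
One such decomposition:
Bags: B1 = {1, 2}  B2 = {1, 3}
Tree: B1–B2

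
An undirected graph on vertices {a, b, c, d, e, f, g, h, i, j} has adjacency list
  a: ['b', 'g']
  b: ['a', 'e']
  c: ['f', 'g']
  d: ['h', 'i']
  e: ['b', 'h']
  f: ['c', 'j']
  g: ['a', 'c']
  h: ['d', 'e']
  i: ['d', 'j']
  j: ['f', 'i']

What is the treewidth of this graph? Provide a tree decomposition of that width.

Each bag holds 3 vertices, so the decomposition has width 2, which upper-bounds the treewidth. Since j–f–c–g–a–b–e–h–d–i–j is a cycle in G, G is not acyclic. Forests are exactly the graphs of treewidth ≤ 1, so tw(G) ≥ 2. The upper and lower bounds meet at 2, so that is the treewidth.

Treewidth 2.
Bags: B1 = {c, f, j}  B2 = {c, g, j}  B3 = {a, g, j}  B4 = {a, b, j}  B5 = {b, e, j}  B6 = {e, h, j}  B7 = {d, h, j}  B8 = {d, i, j}
Tree: B1–B2, B2–B3, B3–B4, B4–B5, B5–B6, B6–B7, B7–B8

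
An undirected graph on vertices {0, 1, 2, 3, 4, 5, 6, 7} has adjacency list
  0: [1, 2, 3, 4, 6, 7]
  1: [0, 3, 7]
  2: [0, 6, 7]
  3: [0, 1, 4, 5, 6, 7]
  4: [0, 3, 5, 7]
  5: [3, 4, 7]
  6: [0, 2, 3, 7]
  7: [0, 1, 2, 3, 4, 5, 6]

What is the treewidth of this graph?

A width-3 tree decomposition is:
Bags: B1 = {0, 3, 4, 7}  B2 = {3, 4, 5, 7}  B3 = {0, 3, 6, 7}  B4 = {0, 1, 3, 7}  B5 = {0, 2, 6, 7}
Tree: B1–B2, B1–B3, B3–B4, B3–B5
Every bag has size at most 4, so the width is 4 − 1 = 3 and tw(G) ≤ 3. For the lower bound, the 4 vertices {0, 2, 6, 7} are pairwise adjacent, and any tree decomposition puts a clique entirely inside one bag — forcing width ≥ 3. Combining the bounds, tw(G) = 3.

3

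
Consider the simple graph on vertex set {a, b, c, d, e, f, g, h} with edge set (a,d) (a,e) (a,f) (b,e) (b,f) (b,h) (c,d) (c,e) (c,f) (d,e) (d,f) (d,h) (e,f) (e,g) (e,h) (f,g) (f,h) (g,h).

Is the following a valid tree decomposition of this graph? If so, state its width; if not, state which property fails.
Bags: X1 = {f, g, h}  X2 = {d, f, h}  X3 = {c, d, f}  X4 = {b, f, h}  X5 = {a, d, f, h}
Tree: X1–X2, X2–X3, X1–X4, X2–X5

No — vertex e appears in no bag.

A tree decomposition must satisfy three properties: every vertex lies in some bag; for every edge, both endpoints lie together in some bag; and for every vertex, the bags containing it form a connected subtree. Here vertex e appears in no bag, so the decomposition is invalid.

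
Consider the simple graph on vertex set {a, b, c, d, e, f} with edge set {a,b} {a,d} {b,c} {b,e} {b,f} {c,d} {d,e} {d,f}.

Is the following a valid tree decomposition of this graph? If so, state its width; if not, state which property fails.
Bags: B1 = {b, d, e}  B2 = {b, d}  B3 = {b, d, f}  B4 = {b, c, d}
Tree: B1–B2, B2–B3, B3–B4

A tree decomposition must satisfy three properties: every vertex lies in some bag; for every edge, both endpoints lie together in some bag; and for every vertex, the bags containing it form a connected subtree. Here vertex a appears in no bag, so the decomposition is invalid.

No — vertex a appears in no bag.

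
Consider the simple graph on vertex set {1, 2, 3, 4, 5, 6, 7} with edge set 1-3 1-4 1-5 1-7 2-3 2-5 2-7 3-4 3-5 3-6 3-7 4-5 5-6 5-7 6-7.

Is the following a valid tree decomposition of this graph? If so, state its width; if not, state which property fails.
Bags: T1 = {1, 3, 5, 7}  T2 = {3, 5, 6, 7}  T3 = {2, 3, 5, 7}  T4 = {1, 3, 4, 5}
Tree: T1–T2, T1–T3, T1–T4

Yes; width 3.

Every vertex of G appears in some bag (union = {1, 2, 3, 4, 5, 6, 7}); every edge is covered by a bag; and for each vertex v the set of bags containing v is connected in the bag tree. The decomposition is therefore valid. The largest bag has 4 vertices, so the width is 3.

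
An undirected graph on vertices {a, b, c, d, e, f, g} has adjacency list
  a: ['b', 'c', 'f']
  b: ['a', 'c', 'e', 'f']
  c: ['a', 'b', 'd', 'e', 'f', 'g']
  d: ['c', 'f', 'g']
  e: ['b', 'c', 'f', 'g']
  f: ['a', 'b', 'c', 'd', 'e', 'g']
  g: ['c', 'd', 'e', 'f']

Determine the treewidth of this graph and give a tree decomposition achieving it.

Treewidth 3.
Bags: B1 = {b, c, e, f}  B2 = {c, e, f, g}  B3 = {a, b, c, f}  B4 = {c, d, f, g}
Tree: B1–B2, B1–B3, B2–B4

Each bag holds 4 vertices, so the decomposition has width 3, which upper-bounds the treewidth. Conversely, {c, d, f, g} is a clique of size 4, and the vertices of any clique must share a bag in every tree decomposition; so some bag has ≥ 4 vertices and tw(G) ≥ 3. Hence tw(G) = 3 exactly.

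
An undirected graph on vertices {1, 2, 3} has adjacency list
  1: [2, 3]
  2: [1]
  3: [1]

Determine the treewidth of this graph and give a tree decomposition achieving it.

Every bag has size at most 2, so the width is 2 − 1 = 1 and tw(G) ≤ 1. G has an edge, so its treewidth is at least 1. Therefore the treewidth is 1.

Treewidth 1.
Bags: B1 = {1, 2}  B2 = {1, 3}
Tree: B1–B2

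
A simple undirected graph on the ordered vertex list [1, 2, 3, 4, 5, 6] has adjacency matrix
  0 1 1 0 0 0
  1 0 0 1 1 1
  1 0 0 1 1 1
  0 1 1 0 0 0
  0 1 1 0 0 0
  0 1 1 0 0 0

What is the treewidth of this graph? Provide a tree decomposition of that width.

Treewidth 2.
One such decomposition:
Bags: B1 = {1, 2, 3}  B2 = {2, 3, 5}  B3 = {2, 3, 6}  B4 = {2, 3, 4}
Tree: B1–B2, B2–B3, B3–B4

Every bag has size at most 3, so the width is 3 − 1 = 2 and tw(G) ≤ 2. For the lower bound, G contains the cycle 3–1–2–5–3, so G is not a forest; only forests have treewidth ≤ 1, hence tw(G) ≥ 2. The upper and lower bounds meet at 2, so that is the treewidth.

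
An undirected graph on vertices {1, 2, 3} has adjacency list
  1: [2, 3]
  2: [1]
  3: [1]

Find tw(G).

1

A width-1 tree decomposition is:
Bags: B1 = {1, 3}  B2 = {1, 2}
Tree: B1–B2
Each bag holds 2 vertices, so the decomposition has width 1, which upper-bounds the treewidth. Since G has at least one edge (e.g. 3–1), it is not an edgeless graph, so tw(G) ≥ 1. Hence tw(G) = 1 exactly.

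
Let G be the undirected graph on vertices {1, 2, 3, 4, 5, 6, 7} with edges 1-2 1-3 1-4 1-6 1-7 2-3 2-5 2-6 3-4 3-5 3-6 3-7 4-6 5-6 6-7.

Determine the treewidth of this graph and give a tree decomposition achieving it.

The largest bag has 4 vertices, giving width 3; this decomposition certifies tw(G) ≤ 3. For the lower bound, the 4 vertices {1, 2, 3, 6} are pairwise adjacent, and any tree decomposition puts a clique entirely inside one bag — forcing width ≥ 3. The upper and lower bounds meet at 3, so that is the treewidth.

Treewidth 3.
One such decomposition:
Bags: B1 = {1, 2, 3, 6}  B2 = {2, 3, 5, 6}  B3 = {1, 3, 4, 6}  B4 = {1, 3, 6, 7}
Tree: B1–B2, B1–B3, B3–B4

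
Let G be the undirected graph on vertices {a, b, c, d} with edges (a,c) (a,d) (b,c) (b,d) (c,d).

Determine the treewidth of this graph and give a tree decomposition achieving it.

Treewidth 2.
One such decomposition:
Bags: B1 = {b, c, d}  B2 = {a, c, d}
Tree: B1–B2

The largest bag has 3 vertices, giving width 2; this decomposition certifies tw(G) ≤ 2. Conversely, {a, c, d} is a clique of size 3, and the vertices of any clique must share a bag in every tree decomposition; so some bag has ≥ 3 vertices and tw(G) ≥ 2. Therefore the treewidth is 2.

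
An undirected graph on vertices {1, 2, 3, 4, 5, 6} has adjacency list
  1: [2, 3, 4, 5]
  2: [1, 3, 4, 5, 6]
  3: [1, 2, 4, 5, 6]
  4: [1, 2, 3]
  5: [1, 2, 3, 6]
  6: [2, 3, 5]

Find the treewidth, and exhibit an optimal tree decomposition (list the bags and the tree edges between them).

Treewidth 3.
One such decomposition:
Bags: B1 = {1, 2, 3, 5}  B2 = {2, 3, 5, 6}  B3 = {1, 2, 3, 4}
Tree: B1–B2, B1–B3

Each bag holds 4 vertices, so the decomposition has width 3, which upper-bounds the treewidth. Conversely, {1, 2, 3, 4} is a clique of size 4, and the vertices of any clique must share a bag in every tree decomposition; so some bag has ≥ 4 vertices and tw(G) ≥ 3. The upper and lower bounds meet at 3, so that is the treewidth.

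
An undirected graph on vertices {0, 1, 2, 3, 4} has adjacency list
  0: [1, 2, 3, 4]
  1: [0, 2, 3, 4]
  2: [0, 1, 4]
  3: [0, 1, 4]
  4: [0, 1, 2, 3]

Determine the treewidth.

A width-3 tree decomposition is:
Bags: B1 = {0, 1, 3, 4}  B2 = {0, 1, 2, 4}
Tree: B1–B2
The largest bag has 4 vertices, giving width 3; this decomposition certifies tw(G) ≤ 3. For the lower bound, the 4 vertices {0, 1, 2, 4} are pairwise adjacent, and any tree decomposition puts a clique entirely inside one bag — forcing width ≥ 3. Therefore the treewidth is 3.

3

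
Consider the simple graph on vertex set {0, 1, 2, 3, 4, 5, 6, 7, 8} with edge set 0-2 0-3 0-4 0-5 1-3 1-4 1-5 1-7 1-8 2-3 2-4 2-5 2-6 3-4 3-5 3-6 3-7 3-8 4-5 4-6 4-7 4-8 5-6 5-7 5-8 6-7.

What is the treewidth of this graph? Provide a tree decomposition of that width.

Each bag holds 5 vertices, so the decomposition has width 4, which upper-bounds the treewidth. For the lower bound, the 5 vertices {0, 2, 3, 4, 5} are pairwise adjacent, and any tree decomposition puts a clique entirely inside one bag — forcing width ≥ 4. Combining the bounds, tw(G) = 4.

Treewidth 4.
Bags: B1 = {1, 3, 4, 5, 7}  B2 = {3, 4, 5, 6, 7}  B3 = {2, 3, 4, 5, 6}  B4 = {0, 2, 3, 4, 5}  B5 = {1, 3, 4, 5, 8}
Tree: B1–B2, B2–B3, B3–B4, B1–B5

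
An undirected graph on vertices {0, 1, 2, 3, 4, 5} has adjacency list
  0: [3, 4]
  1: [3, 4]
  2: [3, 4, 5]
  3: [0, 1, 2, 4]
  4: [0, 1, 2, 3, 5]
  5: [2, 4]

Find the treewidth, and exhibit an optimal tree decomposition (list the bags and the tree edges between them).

The largest bag has 3 vertices, giving width 2; this decomposition certifies tw(G) ≤ 2. For the lower bound, the 3 vertices {0, 3, 4} are pairwise adjacent, and any tree decomposition puts a clique entirely inside one bag — forcing width ≥ 2. Hence tw(G) = 2 exactly.

Treewidth 2.
One optimal decomposition is:
Bags: B1 = {2, 3, 4}  B2 = {2, 4, 5}  B3 = {1, 3, 4}  B4 = {0, 3, 4}
Tree: B1–B2, B1–B3, B1–B4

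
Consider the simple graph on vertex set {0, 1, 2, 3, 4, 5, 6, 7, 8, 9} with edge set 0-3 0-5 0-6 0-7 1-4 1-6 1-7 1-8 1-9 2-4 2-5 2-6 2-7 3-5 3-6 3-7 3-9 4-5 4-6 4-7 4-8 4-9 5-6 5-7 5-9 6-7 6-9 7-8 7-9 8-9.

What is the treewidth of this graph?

4

A width-4 tree decomposition is:
Bags: B1 = {4, 5, 6, 7, 9}  B2 = {1, 4, 6, 7, 9}  B3 = {2, 4, 5, 6, 7}  B4 = {3, 5, 6, 7, 9}  B5 = {0, 3, 5, 6, 7}  B6 = {1, 4, 7, 8, 9}
Tree: B1–B2, B1–B3, B1–B4, B4–B5, B2–B6
Every bag has size at most 5, so the width is 5 − 1 = 4 and tw(G) ≤ 4. Conversely, {1, 4, 7, 8, 9} is a clique of size 5, and the vertices of any clique must share a bag in every tree decomposition; so some bag has ≥ 5 vertices and tw(G) ≥ 4. Combining the bounds, tw(G) = 4.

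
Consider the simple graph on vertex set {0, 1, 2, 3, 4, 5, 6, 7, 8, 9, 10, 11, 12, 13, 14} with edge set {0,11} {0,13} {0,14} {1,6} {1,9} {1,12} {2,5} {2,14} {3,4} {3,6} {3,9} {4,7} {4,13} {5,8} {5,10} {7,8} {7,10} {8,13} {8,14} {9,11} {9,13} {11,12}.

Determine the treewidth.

A width-3 tree decomposition is:
Bags: B1 = {1, 3, 6, 12}  B2 = {1, 3, 9, 12}  B3 = {3, 9, 11, 12}  B4 = {3, 4, 9, 11}  B5 = {4, 9, 11, 13}  B6 = {0, 4, 11, 13}  B7 = {0, 4, 7, 13}  B8 = {0, 7, 8, 13}  B9 = {0, 7, 8, 14}  B10 = {7, 8, 10, 14}  B11 = {5, 8, 10, 14}  B12 = {2, 5, 10, 14}
Tree: B1–B2, B2–B3, B3–B4, B4–B5, B5–B6, B6–B7, B7–B8, B8–B9, B9–B10, B10–B11, B11–B12
The largest bag has 4 vertices, giving width 3; this decomposition certifies tw(G) ≤ 3. For the lower bound: the 4 vertex sets {1,6,12}, {3}, {9}, {0,4,11,13} are disjoint, each induces a connected subgraph, and every pair is joined by at least one edge of G. Contracting each set to a single vertex therefore yields K_{4} as a minor, and since treewidth is minor-monotone, tw(G) ≥ tw(K_{4}) = 3. Hence tw(G) = 3 exactly.

3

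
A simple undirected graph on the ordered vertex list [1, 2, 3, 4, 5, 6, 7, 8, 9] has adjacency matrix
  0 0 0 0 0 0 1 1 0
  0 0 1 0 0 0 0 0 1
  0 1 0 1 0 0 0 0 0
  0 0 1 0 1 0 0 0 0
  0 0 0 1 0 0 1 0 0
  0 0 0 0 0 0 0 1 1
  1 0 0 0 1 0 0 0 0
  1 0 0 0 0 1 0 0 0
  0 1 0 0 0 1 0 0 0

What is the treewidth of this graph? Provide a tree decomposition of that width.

Treewidth 2.
One optimal decomposition is:
Bags: B1 = {1, 5, 7}  B2 = {1, 5, 8}  B3 = {5, 6, 8}  B4 = {5, 6, 9}  B5 = {2, 5, 9}  B6 = {2, 3, 5}  B7 = {3, 4, 5}
Tree: B1–B2, B2–B3, B3–B4, B4–B5, B5–B6, B6–B7

Each bag holds 3 vertices, so the decomposition has width 2, which upper-bounds the treewidth. The edges 5–7–1–8–6–9–2–3–4–5 form a cycle, so G is not a tree and its treewidth is at least 2. Therefore the treewidth is 2.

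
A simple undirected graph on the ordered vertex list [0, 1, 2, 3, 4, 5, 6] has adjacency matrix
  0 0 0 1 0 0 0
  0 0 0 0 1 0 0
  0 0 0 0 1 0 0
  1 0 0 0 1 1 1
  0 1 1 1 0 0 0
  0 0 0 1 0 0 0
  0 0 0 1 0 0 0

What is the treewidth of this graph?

A width-1 tree decomposition is:
Bags: B1 = {3, 4}  B2 = {2, 4}  B3 = {0, 3}  B4 = {1, 4}  B5 = {3, 5}  B6 = {3, 6}
Tree: B1–B2, B1–B3, B2–B4, B1–B5, B1–B6
The largest bag has 2 vertices, giving width 1; this decomposition certifies tw(G) ≤ 1. Since G has at least one edge (e.g. 3–4), it is not an edgeless graph, so tw(G) ≥ 1. Hence tw(G) = 1 exactly.

1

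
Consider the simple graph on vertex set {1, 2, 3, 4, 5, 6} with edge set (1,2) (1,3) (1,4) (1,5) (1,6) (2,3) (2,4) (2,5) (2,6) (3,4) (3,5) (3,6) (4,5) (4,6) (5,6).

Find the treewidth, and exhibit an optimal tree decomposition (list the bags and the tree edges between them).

A single bag containing all 6 vertices is trivially a valid decomposition of width 5. On the other hand G contains the 6-clique {1, 2, 3, 4, 5, 6}. A clique must lie in a single bag of any decomposition, so no decomposition can have width below 5. Therefore the treewidth is 5.

Treewidth 5.
Bags: B1 = {1, 2, 3, 4, 5, 6}
Tree: (single bag)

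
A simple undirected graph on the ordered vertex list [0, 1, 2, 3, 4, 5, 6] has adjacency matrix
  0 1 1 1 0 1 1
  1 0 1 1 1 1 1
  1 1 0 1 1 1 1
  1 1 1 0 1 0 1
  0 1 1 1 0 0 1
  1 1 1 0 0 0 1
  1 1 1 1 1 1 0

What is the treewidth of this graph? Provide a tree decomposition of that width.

The largest bag has 5 vertices, giving width 4; this decomposition certifies tw(G) ≤ 4. On the other hand G contains the 5-clique {0, 1, 2, 3, 6}. A clique must lie in a single bag of any decomposition, so no decomposition can have width below 4. Therefore the treewidth is 4.

Treewidth 4.
One optimal decomposition is:
Bags: B1 = {0, 1, 2, 3, 6}  B2 = {1, 2, 3, 4, 6}  B3 = {0, 1, 2, 5, 6}
Tree: B1–B2, B1–B3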